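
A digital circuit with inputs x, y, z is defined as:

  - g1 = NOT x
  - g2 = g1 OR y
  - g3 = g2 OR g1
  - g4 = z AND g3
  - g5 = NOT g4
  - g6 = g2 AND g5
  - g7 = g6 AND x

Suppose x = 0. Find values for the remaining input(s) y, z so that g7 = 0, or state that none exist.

g7 = g6 AND x must be 0, so at least one of g6, x is 0.
Check with x = 0 and y=0, z=1:
g1 = NOT x = NOT 0 = 1
g2 = g1 OR y = 1 OR 0 = 1
g3 = g2 OR g1 = 1 OR 1 = 1
g4 = z AND g3 = 1 AND 1 = 1
g5 = NOT g4 = NOT 1 = 0
g6 = g2 AND g5 = 1 AND 0 = 0
g7 = g6 AND x = 0 AND 0 = 0
So g7 = 0.

y=0 z=1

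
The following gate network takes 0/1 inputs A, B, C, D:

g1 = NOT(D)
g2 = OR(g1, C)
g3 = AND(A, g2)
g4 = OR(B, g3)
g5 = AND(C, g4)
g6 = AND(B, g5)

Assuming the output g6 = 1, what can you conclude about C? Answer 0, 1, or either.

1

g6 = AND(B, g5) must be 1, so both B = 1 and g5 = 1.
g5 = AND(C, g4) must be 1, so both C = 1 and g4 = 1.
g4 = OR(B, g3) must be 1, so at least one of B, g3 is 1.
Every assignment with g6 = 1 has C = 1; there are 4 such assignment(s).
  A=0, B=1, C=1, D=0
  A=0, B=1, C=1, D=1
  A=1, B=1, C=1, D=0
  A=1, B=1, C=1, D=1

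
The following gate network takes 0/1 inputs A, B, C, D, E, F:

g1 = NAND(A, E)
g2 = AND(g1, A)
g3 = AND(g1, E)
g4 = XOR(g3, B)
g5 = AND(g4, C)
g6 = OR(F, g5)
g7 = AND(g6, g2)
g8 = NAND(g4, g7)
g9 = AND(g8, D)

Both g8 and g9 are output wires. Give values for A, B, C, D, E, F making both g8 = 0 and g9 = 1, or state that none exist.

Across all 64 input combinations, none give both g8 = 0 and g9 = 1.

no solution exists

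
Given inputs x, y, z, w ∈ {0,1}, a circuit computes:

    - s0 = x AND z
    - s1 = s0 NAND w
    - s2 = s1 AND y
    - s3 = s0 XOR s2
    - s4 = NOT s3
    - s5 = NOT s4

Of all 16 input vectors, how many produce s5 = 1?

9

s5 = NOT s4 must be 1, so s4 = 0.
Enumerating the 16 input combinations, 9 give s5 = 1 and 7 give s5 = 0.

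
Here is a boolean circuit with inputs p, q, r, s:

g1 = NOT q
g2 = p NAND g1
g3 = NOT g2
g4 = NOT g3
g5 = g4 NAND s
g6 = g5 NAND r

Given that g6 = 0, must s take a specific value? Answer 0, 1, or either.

Both values of s occur among assignments with g6 = 0:
  s=0: p=0, q=0, r=1, s=0
  s=1: p=1, q=0, r=1, s=1

either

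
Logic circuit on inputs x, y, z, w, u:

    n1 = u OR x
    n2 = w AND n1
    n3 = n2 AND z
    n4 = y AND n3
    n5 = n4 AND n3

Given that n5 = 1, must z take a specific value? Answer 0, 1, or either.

n5 = n4 AND n3 must be 1, so both n4 = 1 and n3 = 1.
n4 = y AND n3 must be 1, so both y = 1 and n3 = 1.
n3 = n2 AND z must be 1, so both n2 = 1 and z = 1.
Every assignment with n5 = 1 has z = 1; there are 3 such assignment(s).
  x=0, y=1, z=1, w=1, u=1
  x=1, y=1, z=1, w=1, u=0
  x=1, y=1, z=1, w=1, u=1

1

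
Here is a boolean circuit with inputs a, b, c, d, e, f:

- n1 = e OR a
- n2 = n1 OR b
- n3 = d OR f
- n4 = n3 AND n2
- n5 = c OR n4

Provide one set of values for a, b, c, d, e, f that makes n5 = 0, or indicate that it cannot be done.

n5 = c OR n4 must be 0, so both c = 0 and n4 = 0.
n4 = n3 AND n2 must be 0, so at least one of n3, n2 is 0.
Check with a=0, b=0, c=0, d=0, e=0, f=1:
n1 = e OR a = 0 OR 0 = 0
n2 = n1 OR b = 0 OR 0 = 0
n3 = d OR f = 0 OR 1 = 1
n4 = n3 AND n2 = 1 AND 0 = 0
n5 = c OR n4 = 0 OR 0 = 0
So n5 = 0 as required.

a=0, b=0, c=0, d=0, e=0, f=1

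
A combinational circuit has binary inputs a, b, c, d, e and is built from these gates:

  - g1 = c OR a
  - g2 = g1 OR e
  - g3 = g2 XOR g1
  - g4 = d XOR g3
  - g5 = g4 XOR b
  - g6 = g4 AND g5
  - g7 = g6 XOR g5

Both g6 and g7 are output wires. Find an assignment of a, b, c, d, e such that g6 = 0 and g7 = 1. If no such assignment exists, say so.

Check with a=1 b=1 c=0 d=0 e=0:
g1 = c OR a = 0 OR 1 = 1
g2 = g1 OR e = 1 OR 0 = 1
g3 = g2 XOR g1 = 1 XOR 1 = 0
g4 = d XOR g3 = 0 XOR 0 = 0
g5 = g4 XOR b = 0 XOR 1 = 1
g6 = g4 AND g5 = 0 AND 1 = 0
g7 = g6 XOR g5 = 0 XOR 1 = 1
So g6 = 0 and g7 = 1.

a=1 b=1 c=0 d=0 e=0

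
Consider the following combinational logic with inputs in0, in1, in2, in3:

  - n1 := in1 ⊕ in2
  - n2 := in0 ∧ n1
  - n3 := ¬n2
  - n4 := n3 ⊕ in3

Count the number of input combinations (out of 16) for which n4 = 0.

n4 = n3 ⊕ in3 must be 0, so n3 and in3 are equal.
Enumerating the 16 input combinations, 8 give n4 = 0 and 8 give n4 = 1.

8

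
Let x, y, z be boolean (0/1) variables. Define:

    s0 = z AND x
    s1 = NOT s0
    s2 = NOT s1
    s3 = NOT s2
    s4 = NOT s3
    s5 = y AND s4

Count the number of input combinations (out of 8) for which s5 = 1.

s5 = y AND s4 must be 1, so both y = 1 and s4 = 1.
Satisfying assignments:
  x=1, y=1, z=1

1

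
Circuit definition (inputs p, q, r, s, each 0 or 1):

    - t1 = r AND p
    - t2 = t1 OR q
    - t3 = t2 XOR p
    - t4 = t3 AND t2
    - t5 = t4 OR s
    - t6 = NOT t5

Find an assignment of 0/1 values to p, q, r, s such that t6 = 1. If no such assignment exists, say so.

p=1 q=0 r=0 s=0

t6 = NOT t5 must be 1, so t5 = 0.
t5 = t4 OR s must be 0, so both t4 = 0 and s = 0.
Check with p=1 q=0 r=0 s=0:
t1 = r AND p = 0 AND 1 = 0
t2 = t1 OR q = 0 OR 0 = 0
t3 = t2 XOR p = 0 XOR 1 = 1
t4 = t3 AND t2 = 1 AND 0 = 0
t5 = t4 OR s = 0 OR 0 = 0
t6 = NOT t5 = NOT 0 = 1
So t6 = 1 as required.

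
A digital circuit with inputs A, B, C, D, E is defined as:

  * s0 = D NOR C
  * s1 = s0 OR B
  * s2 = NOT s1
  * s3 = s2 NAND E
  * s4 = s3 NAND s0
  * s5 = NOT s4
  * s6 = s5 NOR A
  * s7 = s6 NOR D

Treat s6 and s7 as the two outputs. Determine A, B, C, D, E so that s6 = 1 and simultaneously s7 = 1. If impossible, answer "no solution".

Across all 32 input combinations, none give both s6 = 1 and s7 = 1.

no solution exists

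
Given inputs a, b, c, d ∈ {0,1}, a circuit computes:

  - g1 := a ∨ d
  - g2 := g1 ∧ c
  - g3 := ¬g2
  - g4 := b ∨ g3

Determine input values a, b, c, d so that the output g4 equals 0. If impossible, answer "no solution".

g4 = b ∨ g3 must be 0, so both b = 0 and g3 = 0.
g3 = ¬g2 must be 0, so g2 = 1.
Check with a=1, b=0, c=1, d=1:
g1 = a ∨ d = 1 ∨ 1 = 1
g2 = g1 ∧ c = 1 ∧ 1 = 1
g3 = ¬g2 = ¬1 = 0
g4 = b ∨ g3 = 0 ∨ 0 = 0
So g4 = 0 as required.

a=1, b=0, c=1, d=1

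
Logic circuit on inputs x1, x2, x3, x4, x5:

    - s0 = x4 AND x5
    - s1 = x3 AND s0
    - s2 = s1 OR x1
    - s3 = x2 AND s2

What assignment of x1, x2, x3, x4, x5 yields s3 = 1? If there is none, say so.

x1=1, x2=1, x3=0, x4=1, x5=1

Check with x1=1, x2=1, x3=0, x4=1, x5=1:
s0 = x4 AND x5 = 1 AND 1 = 1
s1 = x3 AND s0 = 0 AND 1 = 0
s2 = s1 OR x1 = 0 OR 1 = 1
s3 = x2 AND s2 = 1 AND 1 = 1
So s3 = 1 as required.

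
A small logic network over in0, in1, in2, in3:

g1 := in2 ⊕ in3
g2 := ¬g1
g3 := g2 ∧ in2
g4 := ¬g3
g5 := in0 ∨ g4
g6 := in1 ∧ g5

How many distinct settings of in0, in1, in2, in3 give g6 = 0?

9

g6 = in1 ∧ g5 must be 0, so at least one of in1, g5 is 0.
Enumerating the 16 input combinations, 9 give g6 = 0 and 7 give g6 = 1.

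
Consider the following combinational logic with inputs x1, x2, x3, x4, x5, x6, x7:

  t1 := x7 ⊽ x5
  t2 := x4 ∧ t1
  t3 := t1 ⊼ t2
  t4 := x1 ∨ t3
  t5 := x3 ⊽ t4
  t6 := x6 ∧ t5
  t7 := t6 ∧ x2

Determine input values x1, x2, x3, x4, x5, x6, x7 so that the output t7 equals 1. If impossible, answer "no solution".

t7 = t6 ∧ x2 must be 1, so both t6 = 1 and x2 = 1.
t6 = x6 ∧ t5 must be 1, so both x6 = 1 and t5 = 1.
t5 = x3 ⊽ t4 must be 1, so both x3 = 0 and t4 = 0.
Check with x1=0 x2=1 x3=0 x4=1 x5=0 x6=1 x7=0:
t1 = x7 ⊽ x5 = 0 ⊽ 0 = 1
t2 = x4 ∧ t1 = 1 ∧ 1 = 1
t3 = t1 ⊼ t2 = 1 ⊼ 1 = 0
t4 = x1 ∨ t3 = 0 ∨ 0 = 0
t5 = x3 ⊽ t4 = 0 ⊽ 0 = 1
t6 = x6 ∧ t5 = 1 ∧ 1 = 1
t7 = t6 ∧ x2 = 1 ∧ 1 = 1
So t7 = 1 as required.

x1=0 x2=1 x3=0 x4=1 x5=0 x6=1 x7=0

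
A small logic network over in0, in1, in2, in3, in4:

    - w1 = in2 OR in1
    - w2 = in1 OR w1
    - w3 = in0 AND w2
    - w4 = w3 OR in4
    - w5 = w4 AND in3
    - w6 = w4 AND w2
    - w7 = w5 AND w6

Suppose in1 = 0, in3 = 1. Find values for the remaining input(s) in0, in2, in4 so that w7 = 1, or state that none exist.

in0=0, in2=1, in4=1

Check with in1 = 0, in3 = 1 and in0=0, in2=1, in4=1:
w1 = in2 OR in1 = 1 OR 0 = 1
w2 = in1 OR w1 = 0 OR 1 = 1
w3 = in0 AND w2 = 0 AND 1 = 0
w4 = w3 OR in4 = 0 OR 1 = 1
w5 = w4 AND in3 = 1 AND 1 = 1
w6 = w4 AND w2 = 1 AND 1 = 1
w7 = w5 AND w6 = 1 AND 1 = 1
So w7 = 1.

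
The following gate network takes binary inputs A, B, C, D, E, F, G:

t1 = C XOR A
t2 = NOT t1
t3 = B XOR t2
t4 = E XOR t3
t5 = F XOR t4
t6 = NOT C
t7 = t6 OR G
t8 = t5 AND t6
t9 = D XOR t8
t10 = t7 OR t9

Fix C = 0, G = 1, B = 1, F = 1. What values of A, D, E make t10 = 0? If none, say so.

With C = 0, G = 1, B = 1, F = 1 fixed, none of the 8 settings of A, D, E give t10 = 0.
For example, with A=1, D=1, E=0:
t1 = C XOR A = 0 XOR 1 = 1
t2 = NOT t1 = NOT 1 = 0
t3 = B XOR t2 = 1 XOR 0 = 1
t4 = E XOR t3 = 0 XOR 1 = 1
t5 = F XOR t4 = 1 XOR 1 = 0
t6 = NOT C = NOT 0 = 1
t7 = t6 OR G = 1 OR 1 = 1
t8 = t5 AND t6 = 0 AND 1 = 0
t9 = D XOR t8 = 1 XOR 0 = 1
t10 = t7 OR t9 = 1 OR 1 = 1
giving t10 = 1 ≠ 0.

no solution exists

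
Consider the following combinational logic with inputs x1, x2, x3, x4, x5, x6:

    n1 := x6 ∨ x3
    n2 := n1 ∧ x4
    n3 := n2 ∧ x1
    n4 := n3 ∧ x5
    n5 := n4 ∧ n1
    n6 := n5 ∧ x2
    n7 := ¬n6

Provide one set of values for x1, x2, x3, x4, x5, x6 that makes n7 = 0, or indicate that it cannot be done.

n7 = ¬n6 must be 0, so n6 = 1.
n6 = n5 ∧ x2 must be 1, so both n5 = 1 and x2 = 1.
n5 = n4 ∧ n1 must be 1, so both n4 = 1 and n1 = 1.
Check with x1=1 x2=1 x3=0 x4=1 x5=1 x6=1:
n1 = x6 ∨ x3 = 1 ∨ 0 = 1
n2 = n1 ∧ x4 = 1 ∧ 1 = 1
n3 = n2 ∧ x1 = 1 ∧ 1 = 1
n4 = n3 ∧ x5 = 1 ∧ 1 = 1
n5 = n4 ∧ n1 = 1 ∧ 1 = 1
n6 = n5 ∧ x2 = 1 ∧ 1 = 1
n7 = ¬n6 = ¬1 = 0
So n7 = 0 as required.

x1=1 x2=1 x3=0 x4=1 x5=1 x6=1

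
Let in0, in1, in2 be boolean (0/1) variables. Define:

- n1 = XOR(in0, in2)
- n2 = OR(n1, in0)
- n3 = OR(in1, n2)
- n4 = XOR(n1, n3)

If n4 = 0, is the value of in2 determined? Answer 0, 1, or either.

Both values of in2 occur among assignments with n4 = 0:
  in2=0: in0=0, in1=0, in2=0
  in2=1: in0=0, in1=0, in2=1

either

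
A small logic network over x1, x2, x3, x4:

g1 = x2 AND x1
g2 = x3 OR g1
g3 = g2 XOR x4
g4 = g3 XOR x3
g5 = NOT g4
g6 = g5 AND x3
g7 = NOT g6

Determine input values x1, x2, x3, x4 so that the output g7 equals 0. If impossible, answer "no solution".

x1=0, x2=0, x3=1, x4=0

Check with x1=0, x2=0, x3=1, x4=0:
g1 = x2 AND x1 = 0 AND 0 = 0
g2 = x3 OR g1 = 1 OR 0 = 1
g3 = g2 XOR x4 = 1 XOR 0 = 1
g4 = g3 XOR x3 = 1 XOR 1 = 0
g5 = NOT g4 = NOT 0 = 1
g6 = g5 AND x3 = 1 AND 1 = 1
g7 = NOT g6 = NOT 1 = 0
So g7 = 0 as required.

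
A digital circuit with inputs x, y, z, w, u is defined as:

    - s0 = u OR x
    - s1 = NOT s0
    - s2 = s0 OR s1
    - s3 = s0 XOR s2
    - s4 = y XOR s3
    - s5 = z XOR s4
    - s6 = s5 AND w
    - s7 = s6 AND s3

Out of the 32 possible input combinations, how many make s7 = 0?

30

s7 = s6 AND s3 must be 0, so at least one of s6, s3 is 0.
Enumerating the 32 input combinations, 30 give s7 = 0 and 2 give s7 = 1.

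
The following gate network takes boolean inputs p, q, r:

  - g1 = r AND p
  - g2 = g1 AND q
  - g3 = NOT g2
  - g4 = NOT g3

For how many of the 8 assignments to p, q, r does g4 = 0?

g4 = NOT g3 must be 0, so g3 = 1.
Enumerating the 8 input combinations, 7 give g4 = 0 and 1 give g4 = 1.

7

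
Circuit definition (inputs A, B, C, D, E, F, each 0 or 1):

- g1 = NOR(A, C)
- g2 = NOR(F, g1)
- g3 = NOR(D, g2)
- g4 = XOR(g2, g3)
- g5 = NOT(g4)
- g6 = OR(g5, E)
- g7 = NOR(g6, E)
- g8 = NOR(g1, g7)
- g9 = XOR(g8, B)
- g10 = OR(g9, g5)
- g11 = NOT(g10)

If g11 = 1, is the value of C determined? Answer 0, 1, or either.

Both values of C occur among assignments with g11 = 1:
  C=0: A=0, B=0, C=0, D=0, E=0, F=0
  C=1: A=0, B=0, C=1, D=0, E=0, F=0

either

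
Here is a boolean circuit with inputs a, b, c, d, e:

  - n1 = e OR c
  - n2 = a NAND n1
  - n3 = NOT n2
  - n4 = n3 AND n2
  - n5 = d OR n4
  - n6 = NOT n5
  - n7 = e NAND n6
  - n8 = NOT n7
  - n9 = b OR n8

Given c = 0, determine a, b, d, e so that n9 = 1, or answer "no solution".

a=1 b=0 d=0 e=1

Check with c = 0 and a=1, b=0, d=0, e=1:
n1 = e OR c = 1 OR 0 = 1
n2 = a NAND n1 = 1 NAND 1 = 0
n3 = NOT n2 = NOT 0 = 1
n4 = n3 AND n2 = 1 AND 0 = 0
n5 = d OR n4 = 0 OR 0 = 0
n6 = NOT n5 = NOT 0 = 1
n7 = e NAND n6 = 1 NAND 1 = 0
n8 = NOT n7 = NOT 0 = 1
n9 = b OR n8 = 0 OR 1 = 1
So n9 = 1.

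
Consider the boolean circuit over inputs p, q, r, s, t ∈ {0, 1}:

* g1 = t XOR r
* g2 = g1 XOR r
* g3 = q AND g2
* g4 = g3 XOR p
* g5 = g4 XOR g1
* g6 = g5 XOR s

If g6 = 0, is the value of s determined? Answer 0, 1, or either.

Both values of s occur among assignments with g6 = 0:
  s=0: p=0, q=0, r=0, s=0, t=0
  s=1: p=0, q=0, r=0, s=1, t=1

either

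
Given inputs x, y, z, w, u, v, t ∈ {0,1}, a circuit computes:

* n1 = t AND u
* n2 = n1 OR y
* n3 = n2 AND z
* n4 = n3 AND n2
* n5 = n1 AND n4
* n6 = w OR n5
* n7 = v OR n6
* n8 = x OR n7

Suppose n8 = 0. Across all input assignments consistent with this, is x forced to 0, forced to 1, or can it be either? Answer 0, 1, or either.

0

n8 = x OR n7 must be 0, so both x = 0 and n7 = 0.
n7 = v OR n6 must be 0, so both v = 0 and n6 = 0.
n6 = w OR n5 must be 0, so both w = 0 and n5 = 0.
Every assignment with n8 = 0 has x = 0; there are 14 such assignment(s).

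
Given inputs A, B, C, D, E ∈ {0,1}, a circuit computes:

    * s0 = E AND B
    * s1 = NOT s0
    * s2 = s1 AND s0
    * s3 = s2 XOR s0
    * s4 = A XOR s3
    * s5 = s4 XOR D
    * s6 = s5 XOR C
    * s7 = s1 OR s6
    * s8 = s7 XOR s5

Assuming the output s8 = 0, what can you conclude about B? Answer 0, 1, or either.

either

Both values of B occur among assignments with s8 = 0:
  B=0: A=0, B=0, C=0, D=1, E=0
  B=1: A=0, B=1, C=0, D=0, E=1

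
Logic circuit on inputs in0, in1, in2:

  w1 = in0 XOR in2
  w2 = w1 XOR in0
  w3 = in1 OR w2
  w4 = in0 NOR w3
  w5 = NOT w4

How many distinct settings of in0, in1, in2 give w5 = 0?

1

w5 = NOT w4 must be 0, so w4 = 1.
Satisfying assignments:
  in0=0, in1=0, in2=0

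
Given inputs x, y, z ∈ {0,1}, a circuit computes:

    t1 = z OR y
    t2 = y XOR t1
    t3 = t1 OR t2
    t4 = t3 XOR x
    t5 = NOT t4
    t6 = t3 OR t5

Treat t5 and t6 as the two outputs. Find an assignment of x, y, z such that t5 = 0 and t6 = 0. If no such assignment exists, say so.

x=1 y=0 z=0

Check with x=1 y=0 z=0:
t1 = z OR y = 0 OR 0 = 0
t2 = y XOR t1 = 0 XOR 0 = 0
t3 = t1 OR t2 = 0 OR 0 = 0
t4 = t3 XOR x = 0 XOR 1 = 1
t5 = NOT t4 = NOT 1 = 0
t6 = t3 OR t5 = 0 OR 0 = 0
So t5 = 0 and t6 = 0.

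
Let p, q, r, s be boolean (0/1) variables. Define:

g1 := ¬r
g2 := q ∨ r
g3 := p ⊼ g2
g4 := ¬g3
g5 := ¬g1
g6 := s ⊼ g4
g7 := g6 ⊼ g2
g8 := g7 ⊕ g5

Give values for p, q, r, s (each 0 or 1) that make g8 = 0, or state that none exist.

Check with p=1, q=1, r=0, s=0:
g1 = ¬r = ¬0 = 1
g2 = q ∨ r = 1 ∨ 0 = 1
g3 = p ⊼ g2 = 1 ⊼ 1 = 0
g4 = ¬g3 = ¬0 = 1
g5 = ¬g1 = ¬1 = 0
g6 = s ⊼ g4 = 0 ⊼ 1 = 1
g7 = g6 ⊼ g2 = 1 ⊼ 1 = 0
g8 = g7 ⊕ g5 = 0 ⊕ 0 = 0
So g8 = 0 as required.

p=1, q=1, r=0, s=0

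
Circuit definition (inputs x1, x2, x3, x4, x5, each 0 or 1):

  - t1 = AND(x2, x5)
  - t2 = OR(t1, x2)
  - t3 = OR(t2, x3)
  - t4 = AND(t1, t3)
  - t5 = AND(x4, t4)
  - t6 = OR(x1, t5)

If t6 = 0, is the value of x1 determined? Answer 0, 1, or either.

t6 = OR(x1, t5) must be 0, so both x1 = 0 and t5 = 0.
t5 = AND(x4, t4) must be 0, so at least one of x4, t4 is 0.
Every assignment with t6 = 0 has x1 = 0; there are 14 such assignment(s).

0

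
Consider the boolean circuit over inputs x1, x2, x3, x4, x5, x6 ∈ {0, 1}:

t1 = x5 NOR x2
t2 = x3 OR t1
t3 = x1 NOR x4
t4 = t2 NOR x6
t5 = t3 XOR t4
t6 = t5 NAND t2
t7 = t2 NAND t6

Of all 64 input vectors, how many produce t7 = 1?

34

t7 = t2 NAND t6 must be 1, so at least one of t2, t6 is 0.
Enumerating the 64 input combinations, 34 give t7 = 1 and 30 give t7 = 0.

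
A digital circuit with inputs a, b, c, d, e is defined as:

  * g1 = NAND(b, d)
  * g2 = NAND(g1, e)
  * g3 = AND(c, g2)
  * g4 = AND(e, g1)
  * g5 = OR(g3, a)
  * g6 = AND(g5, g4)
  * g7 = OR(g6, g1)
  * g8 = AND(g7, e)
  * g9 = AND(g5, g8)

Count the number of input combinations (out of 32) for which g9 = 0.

g9 = AND(g5, g8) must be 0, so at least one of g5, g8 is 0.
Enumerating the 32 input combinations, 26 give g9 = 0 and 6 give g9 = 1.

26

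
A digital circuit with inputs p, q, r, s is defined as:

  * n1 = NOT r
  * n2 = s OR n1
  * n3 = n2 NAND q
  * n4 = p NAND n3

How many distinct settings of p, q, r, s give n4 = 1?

n4 = p NAND n3 must be 1, so at least one of p, n3 is 0.
Enumerating the 16 input combinations, 11 give n4 = 1 and 5 give n4 = 0.

11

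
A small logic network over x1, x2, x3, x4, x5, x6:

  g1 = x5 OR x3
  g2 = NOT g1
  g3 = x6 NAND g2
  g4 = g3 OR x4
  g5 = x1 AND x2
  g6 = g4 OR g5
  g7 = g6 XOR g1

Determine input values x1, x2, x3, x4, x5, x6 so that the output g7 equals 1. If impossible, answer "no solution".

Check with x1=1, x2=1, x3=0, x4=0, x5=0, x6=0:
g1 = x5 OR x3 = 0 OR 0 = 0
g2 = NOT g1 = NOT 0 = 1
g3 = x6 NAND g2 = 0 NAND 1 = 1
g4 = g3 OR x4 = 1 OR 0 = 1
g5 = x1 AND x2 = 1 AND 1 = 1
g6 = g4 OR g5 = 1 OR 1 = 1
g7 = g6 XOR g1 = 1 XOR 0 = 1
So g7 = 1 as required.

x1=1, x2=1, x3=0, x4=0, x5=0, x6=0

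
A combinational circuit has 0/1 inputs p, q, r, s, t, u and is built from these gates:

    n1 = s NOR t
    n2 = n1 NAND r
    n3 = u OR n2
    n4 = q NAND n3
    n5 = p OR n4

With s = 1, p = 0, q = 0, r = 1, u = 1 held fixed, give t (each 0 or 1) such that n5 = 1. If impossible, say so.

Check with s = 1, p = 0, q = 0, r = 1, u = 1 and t=1:
n1 = s NOR t = 1 NOR 1 = 0
n2 = n1 NAND r = 0 NAND 1 = 1
n3 = u OR n2 = 1 OR 1 = 1
n4 = q NAND n3 = 0 NAND 1 = 1
n5 = p OR n4 = 0 OR 1 = 1
So n5 = 1.

t=1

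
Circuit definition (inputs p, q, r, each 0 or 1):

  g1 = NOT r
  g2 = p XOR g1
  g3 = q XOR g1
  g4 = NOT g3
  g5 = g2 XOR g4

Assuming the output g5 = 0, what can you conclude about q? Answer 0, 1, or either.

Both values of q occur among assignments with g5 = 0:
  q=0: p=1, q=0, r=0
  q=1: p=0, q=1, r=0

either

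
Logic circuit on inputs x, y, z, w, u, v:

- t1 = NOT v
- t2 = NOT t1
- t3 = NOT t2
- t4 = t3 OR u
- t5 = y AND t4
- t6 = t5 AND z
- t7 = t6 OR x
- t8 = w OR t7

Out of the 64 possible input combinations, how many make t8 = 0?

13

t8 = w OR t7 must be 0, so both w = 0 and t7 = 0.
t7 = t6 OR x must be 0, so both t6 = 0 and x = 0.
t6 = t5 AND z must be 0, so at least one of t5, z is 0.
Enumerating the 64 input combinations, 13 give t8 = 0 and 51 give t8 = 1.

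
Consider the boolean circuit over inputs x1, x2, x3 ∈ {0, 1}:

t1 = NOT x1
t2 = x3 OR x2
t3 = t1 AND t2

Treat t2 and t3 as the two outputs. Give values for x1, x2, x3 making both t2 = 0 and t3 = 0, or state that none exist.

x1=0, x2=0, x3=0

Check with x1=0, x2=0, x3=0:
t1 = NOT x1 = NOT 0 = 1
t2 = x3 OR x2 = 0 OR 0 = 0
t3 = t1 AND t2 = 1 AND 0 = 0
So t2 = 0 and t3 = 0.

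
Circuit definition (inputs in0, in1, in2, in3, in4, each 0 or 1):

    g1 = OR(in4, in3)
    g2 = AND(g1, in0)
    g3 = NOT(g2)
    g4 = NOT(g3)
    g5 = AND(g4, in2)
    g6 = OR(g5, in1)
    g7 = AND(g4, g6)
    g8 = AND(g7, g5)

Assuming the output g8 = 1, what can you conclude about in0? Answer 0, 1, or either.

1

g8 = AND(g7, g5) must be 1, so both g7 = 1 and g5 = 1.
g7 = AND(g4, g6) must be 1, so both g4 = 1 and g6 = 1.
Every assignment with g8 = 1 has in0 = 1; there are 6 such assignment(s).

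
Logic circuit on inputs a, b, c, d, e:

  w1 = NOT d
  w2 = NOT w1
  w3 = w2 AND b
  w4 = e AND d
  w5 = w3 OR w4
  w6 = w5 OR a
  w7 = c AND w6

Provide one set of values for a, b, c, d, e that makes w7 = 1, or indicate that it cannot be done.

a=0, b=1, c=1, d=1, e=0

w7 = c AND w6 must be 1, so both c = 1 and w6 = 1.
Check with a=0, b=1, c=1, d=1, e=0:
w1 = NOT d = NOT 1 = 0
w2 = NOT w1 = NOT 0 = 1
w3 = w2 AND b = 1 AND 1 = 1
w4 = e AND d = 0 AND 1 = 0
w5 = w3 OR w4 = 1 OR 0 = 1
w6 = w5 OR a = 1 OR 0 = 1
w7 = c AND w6 = 1 AND 1 = 1
So w7 = 1 as required.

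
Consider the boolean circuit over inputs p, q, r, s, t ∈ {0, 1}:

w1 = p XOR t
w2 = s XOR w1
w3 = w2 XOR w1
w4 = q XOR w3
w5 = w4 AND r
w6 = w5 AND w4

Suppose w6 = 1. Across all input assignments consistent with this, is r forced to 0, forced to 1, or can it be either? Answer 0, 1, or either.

w6 = w5 AND w4 must be 1, so both w5 = 1 and w4 = 1.
Every assignment with w6 = 1 has r = 1; there are 8 such assignment(s).

1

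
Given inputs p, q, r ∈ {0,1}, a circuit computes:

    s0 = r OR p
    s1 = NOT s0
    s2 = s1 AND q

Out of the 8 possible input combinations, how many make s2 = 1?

1

s2 = s1 AND q must be 1, so both s1 = 1 and q = 1.
s1 = NOT s0 must be 1, so s0 = 0.
Satisfying assignments:
  p=0, q=1, r=0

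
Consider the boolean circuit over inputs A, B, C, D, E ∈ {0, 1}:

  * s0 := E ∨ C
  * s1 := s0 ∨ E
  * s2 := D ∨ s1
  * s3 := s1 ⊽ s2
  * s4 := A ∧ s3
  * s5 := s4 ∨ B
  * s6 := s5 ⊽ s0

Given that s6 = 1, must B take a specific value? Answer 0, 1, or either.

0

s6 = s5 ⊽ s0 must be 1, so both s5 = 0 and s0 = 0.
Every assignment with s6 = 1 has B = 0; there are 3 such assignment(s).
  A=0, B=0, C=0, D=0, E=0
  A=0, B=0, C=0, D=1, E=0
  A=1, B=0, C=0, D=1, E=0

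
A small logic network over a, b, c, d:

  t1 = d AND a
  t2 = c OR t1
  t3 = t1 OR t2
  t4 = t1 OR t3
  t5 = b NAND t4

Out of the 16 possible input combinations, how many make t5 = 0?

5

t5 = b NAND t4 must be 0, so both b = 1 and t4 = 1.
t4 = t1 OR t3 must be 1, so at least one of t1, t3 is 1.
Satisfying assignments:
  a=0, b=1, c=1, d=0
  a=0, b=1, c=1, d=1
  a=1, b=1, c=0, d=1
  a=1, b=1, c=1, d=0
  a=1, b=1, c=1, d=1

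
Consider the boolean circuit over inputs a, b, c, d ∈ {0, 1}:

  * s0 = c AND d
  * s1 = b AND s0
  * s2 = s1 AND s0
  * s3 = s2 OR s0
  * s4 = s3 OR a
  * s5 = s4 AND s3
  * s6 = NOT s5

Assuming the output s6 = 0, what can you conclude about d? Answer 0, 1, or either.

1

s6 = NOT s5 must be 0, so s5 = 1.
s5 = s4 AND s3 must be 1, so both s4 = 1 and s3 = 1.
s4 = s3 OR a must be 1, so at least one of s3, a is 1.
Every assignment with s6 = 0 has d = 1; there are 4 such assignment(s).
  a=0, b=0, c=1, d=1
  a=0, b=1, c=1, d=1
  a=1, b=0, c=1, d=1
  a=1, b=1, c=1, d=1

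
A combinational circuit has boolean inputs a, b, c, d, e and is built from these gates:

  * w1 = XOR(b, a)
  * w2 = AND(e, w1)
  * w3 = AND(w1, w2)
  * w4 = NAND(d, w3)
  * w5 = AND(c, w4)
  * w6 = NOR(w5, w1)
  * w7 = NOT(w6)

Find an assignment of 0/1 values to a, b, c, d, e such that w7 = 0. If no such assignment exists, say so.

Check with a=1, b=1, c=0, d=0, e=1:
w1 = XOR(b, a) = XOR(1, 1) = 0
w2 = AND(e, w1) = AND(1, 0) = 0
w3 = AND(w1, w2) = AND(0, 0) = 0
w4 = NAND(d, w3) = NAND(0, 0) = 1
w5 = AND(c, w4) = AND(0, 1) = 0
w6 = NOR(w5, w1) = NOR(0, 0) = 1
w7 = NOT(w6) = NOT 1 = 0
So w7 = 0 as required.

a=1, b=1, c=0, d=0, e=1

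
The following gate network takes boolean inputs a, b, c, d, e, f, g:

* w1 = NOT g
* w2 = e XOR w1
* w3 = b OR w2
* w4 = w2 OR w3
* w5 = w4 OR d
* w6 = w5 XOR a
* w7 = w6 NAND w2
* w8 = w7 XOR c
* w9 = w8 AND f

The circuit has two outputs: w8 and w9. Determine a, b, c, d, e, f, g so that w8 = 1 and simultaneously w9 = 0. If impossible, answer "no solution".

Check with a=1, b=0, c=0, d=1, e=0, f=0, g=1:
w1 = NOT g = NOT 1 = 0
w2 = e XOR w1 = 0 XOR 0 = 0
w3 = b OR w2 = 0 OR 0 = 0
w4 = w2 OR w3 = 0 OR 0 = 0
w5 = w4 OR d = 0 OR 1 = 1
w6 = w5 XOR a = 1 XOR 1 = 0
w7 = w6 NAND w2 = 0 NAND 0 = 1
w8 = w7 XOR c = 1 XOR 0 = 1
w9 = w8 AND f = 1 AND 0 = 0
So w8 = 1 and w9 = 0.

a=1, b=0, c=0, d=1, e=0, f=0, g=1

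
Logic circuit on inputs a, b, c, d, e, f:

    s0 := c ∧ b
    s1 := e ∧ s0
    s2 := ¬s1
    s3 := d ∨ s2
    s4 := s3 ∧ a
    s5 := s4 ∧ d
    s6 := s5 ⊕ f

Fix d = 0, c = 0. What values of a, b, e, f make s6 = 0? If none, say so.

a=0, b=1, e=0, f=0

s6 = s5 ⊕ f must be 0, so s5 and f are equal.
Check with d = 0, c = 0 and a=0, b=1, e=0, f=0:
s0 = c ∧ b = 0 ∧ 1 = 0
s1 = e ∧ s0 = 0 ∧ 0 = 0
s2 = ¬s1 = ¬0 = 1
s3 = d ∨ s2 = 0 ∨ 1 = 1
s4 = s3 ∧ a = 1 ∧ 0 = 0
s5 = s4 ∧ d = 0 ∧ 0 = 0
s6 = s5 ⊕ f = 0 ⊕ 0 = 0
So s6 = 0.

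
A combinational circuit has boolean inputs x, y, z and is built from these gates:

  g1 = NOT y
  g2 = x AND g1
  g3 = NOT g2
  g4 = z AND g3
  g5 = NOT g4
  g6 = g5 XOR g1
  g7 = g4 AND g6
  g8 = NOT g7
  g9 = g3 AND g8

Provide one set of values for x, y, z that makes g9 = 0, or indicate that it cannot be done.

x=1, y=0, z=0

Check with x=1, y=0, z=0:
g1 = NOT y = NOT 0 = 1
g2 = x AND g1 = 1 AND 1 = 1
g3 = NOT g2 = NOT 1 = 0
g4 = z AND g3 = 0 AND 0 = 0
g5 = NOT g4 = NOT 0 = 1
g6 = g5 XOR g1 = 1 XOR 1 = 0
g7 = g4 AND g6 = 0 AND 0 = 0
g8 = NOT g7 = NOT 0 = 1
g9 = g3 AND g8 = 0 AND 1 = 0
So g9 = 0 as required.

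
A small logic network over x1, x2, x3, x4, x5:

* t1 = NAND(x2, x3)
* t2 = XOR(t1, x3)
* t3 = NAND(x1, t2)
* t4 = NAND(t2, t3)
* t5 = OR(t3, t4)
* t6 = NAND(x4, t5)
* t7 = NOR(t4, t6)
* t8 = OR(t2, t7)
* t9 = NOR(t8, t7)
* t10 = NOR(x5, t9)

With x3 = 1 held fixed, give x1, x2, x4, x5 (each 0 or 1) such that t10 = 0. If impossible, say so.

x1=0, x2=0, x4=0, x5=0

Check with x3 = 1 and x1=0, x2=0, x4=0, x5=0:
t1 = NAND(x2, x3) = NAND(0, 1) = 1
t2 = XOR(t1, x3) = XOR(1, 1) = 0
t3 = NAND(x1, t2) = NAND(0, 0) = 1
t4 = NAND(t2, t3) = NAND(0, 1) = 1
t5 = OR(t3, t4) = OR(1, 1) = 1
t6 = NAND(x4, t5) = NAND(0, 1) = 1
t7 = NOR(t4, t6) = NOR(1, 1) = 0
t8 = OR(t2, t7) = OR(0, 0) = 0
t9 = NOR(t8, t7) = NOR(0, 0) = 1
t10 = NOR(x5, t9) = NOR(0, 1) = 0
So t10 = 0.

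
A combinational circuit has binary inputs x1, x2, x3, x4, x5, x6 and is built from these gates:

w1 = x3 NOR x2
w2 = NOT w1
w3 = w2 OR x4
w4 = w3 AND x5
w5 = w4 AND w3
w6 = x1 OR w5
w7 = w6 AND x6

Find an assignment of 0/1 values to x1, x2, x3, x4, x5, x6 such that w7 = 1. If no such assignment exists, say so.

Check with x1=0 x2=1 x3=0 x4=1 x5=1 x6=1:
w1 = x3 NOR x2 = 0 NOR 1 = 0
w2 = NOT w1 = NOT 0 = 1
w3 = w2 OR x4 = 1 OR 1 = 1
w4 = w3 AND x5 = 1 AND 1 = 1
w5 = w4 AND w3 = 1 AND 1 = 1
w6 = x1 OR w5 = 0 OR 1 = 1
w7 = w6 AND x6 = 1 AND 1 = 1
So w7 = 1 as required.

x1=0 x2=1 x3=0 x4=1 x5=1 x6=1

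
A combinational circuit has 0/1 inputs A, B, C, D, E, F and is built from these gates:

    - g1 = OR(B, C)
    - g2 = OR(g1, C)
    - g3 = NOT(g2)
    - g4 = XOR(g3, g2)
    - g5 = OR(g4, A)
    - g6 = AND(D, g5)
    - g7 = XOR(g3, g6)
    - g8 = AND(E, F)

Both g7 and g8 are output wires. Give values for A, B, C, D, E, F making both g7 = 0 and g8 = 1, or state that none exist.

Check with A=0, B=0, C=0, D=1, E=1, F=1:
g1 = OR(B, C) = OR(0, 0) = 0
g2 = OR(g1, C) = OR(0, 0) = 0
g3 = NOT(g2) = NOT 0 = 1
g4 = XOR(g3, g2) = XOR(1, 0) = 1
g5 = OR(g4, A) = OR(1, 0) = 1
g6 = AND(D, g5) = AND(1, 1) = 1
g7 = XOR(g3, g6) = XOR(1, 1) = 0
g8 = AND(E, F) = AND(1, 1) = 1
So g7 = 0 and g8 = 1.

A=0, B=0, C=0, D=1, E=1, F=1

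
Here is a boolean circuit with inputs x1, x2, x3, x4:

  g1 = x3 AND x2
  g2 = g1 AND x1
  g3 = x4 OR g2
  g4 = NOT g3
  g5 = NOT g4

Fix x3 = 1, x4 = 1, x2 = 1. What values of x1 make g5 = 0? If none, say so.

no solution exists

With x3 = 1, x4 = 1, x2 = 1 fixed, none of the 2 settings of x1 give g5 = 0.
For example, with x1=1:
g1 = x3 AND x2 = 1 AND 1 = 1
g2 = g1 AND x1 = 1 AND 1 = 1
g3 = x4 OR g2 = 1 OR 1 = 1
g4 = NOT g3 = NOT 1 = 0
g5 = NOT g4 = NOT 0 = 1
giving g5 = 1 ≠ 0.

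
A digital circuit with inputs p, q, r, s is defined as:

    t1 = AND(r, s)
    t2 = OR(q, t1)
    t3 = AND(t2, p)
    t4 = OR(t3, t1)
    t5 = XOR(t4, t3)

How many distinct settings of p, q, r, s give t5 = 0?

14

t5 = XOR(t4, t3) must be 0, so t4 and t3 are equal.
Enumerating the 16 input combinations, 14 give t5 = 0 and 2 give t5 = 1.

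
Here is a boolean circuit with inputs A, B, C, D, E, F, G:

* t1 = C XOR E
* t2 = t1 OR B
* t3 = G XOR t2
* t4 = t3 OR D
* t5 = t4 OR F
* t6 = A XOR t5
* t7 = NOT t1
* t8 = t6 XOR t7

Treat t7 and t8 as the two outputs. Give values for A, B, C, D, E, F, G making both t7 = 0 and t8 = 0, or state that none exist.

A=1, B=1, C=1, D=0, E=0, F=1, G=1

Check with A=1, B=1, C=1, D=0, E=0, F=1, G=1:
t1 = C XOR E = 1 XOR 0 = 1
t2 = t1 OR B = 1 OR 1 = 1
t3 = G XOR t2 = 1 XOR 1 = 0
t4 = t3 OR D = 0 OR 0 = 0
t5 = t4 OR F = 0 OR 1 = 1
t6 = A XOR t5 = 1 XOR 1 = 0
t7 = NOT t1 = NOT 1 = 0
t8 = t6 XOR t7 = 0 XOR 0 = 0
So t7 = 0 and t8 = 0.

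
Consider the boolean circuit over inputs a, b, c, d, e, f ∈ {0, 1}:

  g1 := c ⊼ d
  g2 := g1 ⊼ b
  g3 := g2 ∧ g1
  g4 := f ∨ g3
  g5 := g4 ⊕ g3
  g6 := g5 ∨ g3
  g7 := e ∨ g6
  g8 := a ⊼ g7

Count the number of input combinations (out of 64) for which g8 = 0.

g8 = a ⊼ g7 must be 0, so both a = 1 and g7 = 1.
g7 = e ∨ g6 must be 1, so at least one of e, g6 is 1.
Enumerating the 64 input combinations, 27 give g8 = 0 and 37 give g8 = 1.

27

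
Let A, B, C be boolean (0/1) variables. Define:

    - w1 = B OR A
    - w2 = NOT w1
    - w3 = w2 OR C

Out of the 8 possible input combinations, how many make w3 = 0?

3

w3 = w2 OR C must be 0, so both w2 = 0 and C = 0.
Satisfying assignments:
  A=0, B=1, C=0
  A=1, B=0, C=0
  A=1, B=1, C=0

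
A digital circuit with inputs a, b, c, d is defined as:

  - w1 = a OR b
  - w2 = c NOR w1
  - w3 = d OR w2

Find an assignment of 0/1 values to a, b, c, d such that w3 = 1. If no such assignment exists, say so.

a=1, b=0, c=1, d=1

w3 = d OR w2 must be 1, so at least one of d, w2 is 1.
Check with a=1, b=0, c=1, d=1:
w1 = a OR b = 1 OR 0 = 1
w2 = c NOR w1 = 1 NOR 1 = 0
w3 = d OR w2 = 1 OR 0 = 1
So w3 = 1 as required.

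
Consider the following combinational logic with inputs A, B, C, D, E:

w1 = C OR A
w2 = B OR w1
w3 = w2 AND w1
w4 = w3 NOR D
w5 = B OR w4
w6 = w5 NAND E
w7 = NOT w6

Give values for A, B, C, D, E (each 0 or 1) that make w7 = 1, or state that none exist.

A=0 B=1 C=0 D=1 E=1

w7 = NOT w6 must be 1, so w6 = 0.
w6 = w5 NAND E must be 0, so both w5 = 1 and E = 1.
w5 = B OR w4 must be 1, so at least one of B, w4 is 1.
Check with A=0 B=1 C=0 D=1 E=1:
w1 = C OR A = 0 OR 0 = 0
w2 = B OR w1 = 1 OR 0 = 1
w3 = w2 AND w1 = 1 AND 0 = 0
w4 = w3 NOR D = 0 NOR 1 = 0
w5 = B OR w4 = 1 OR 0 = 1
w6 = w5 NAND E = 1 NAND 1 = 0
w7 = NOT w6 = NOT 0 = 1
So w7 = 1 as required.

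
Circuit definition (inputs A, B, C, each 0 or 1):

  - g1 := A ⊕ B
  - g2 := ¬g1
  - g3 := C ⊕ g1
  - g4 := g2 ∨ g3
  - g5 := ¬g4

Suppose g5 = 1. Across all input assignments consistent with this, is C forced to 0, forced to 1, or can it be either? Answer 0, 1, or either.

1

g5 = ¬g4 must be 1, so g4 = 0.
Every assignment with g5 = 1 has C = 1; there are 2 such assignment(s).
  A=0, B=1, C=1
  A=1, B=0, C=1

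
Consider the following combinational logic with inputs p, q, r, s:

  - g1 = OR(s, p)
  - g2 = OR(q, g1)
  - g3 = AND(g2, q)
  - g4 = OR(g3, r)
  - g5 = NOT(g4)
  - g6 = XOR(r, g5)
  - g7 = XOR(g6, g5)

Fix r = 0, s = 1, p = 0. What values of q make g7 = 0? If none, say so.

q=1

Check with r = 0, s = 1, p = 0 and q=1:
g1 = OR(s, p) = OR(1, 0) = 1
g2 = OR(q, g1) = OR(1, 1) = 1
g3 = AND(g2, q) = AND(1, 1) = 1
g4 = OR(g3, r) = OR(1, 0) = 1
g5 = NOT(g4) = NOT 1 = 0
g6 = XOR(r, g5) = XOR(0, 0) = 0
g7 = XOR(g6, g5) = XOR(0, 0) = 0
So g7 = 0.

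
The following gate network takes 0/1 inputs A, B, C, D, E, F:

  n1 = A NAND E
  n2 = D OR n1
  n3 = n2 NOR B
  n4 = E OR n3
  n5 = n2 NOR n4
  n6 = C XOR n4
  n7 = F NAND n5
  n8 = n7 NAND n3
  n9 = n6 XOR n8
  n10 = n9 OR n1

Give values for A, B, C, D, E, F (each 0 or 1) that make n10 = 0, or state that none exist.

Check with A=1 B=1 C=0 D=0 E=1 F=0:
n1 = A NAND E = 1 NAND 1 = 0
n2 = D OR n1 = 0 OR 0 = 0
n3 = n2 NOR B = 0 NOR 1 = 0
n4 = E OR n3 = 1 OR 0 = 1
n5 = n2 NOR n4 = 0 NOR 1 = 0
n6 = C XOR n4 = 0 XOR 1 = 1
n7 = F NAND n5 = 0 NAND 0 = 1
n8 = n7 NAND n3 = 1 NAND 0 = 1
n9 = n6 XOR n8 = 1 XOR 1 = 0
n10 = n9 OR n1 = 0 OR 0 = 0
So n10 = 0 as required.

A=1 B=1 C=0 D=0 E=1 F=0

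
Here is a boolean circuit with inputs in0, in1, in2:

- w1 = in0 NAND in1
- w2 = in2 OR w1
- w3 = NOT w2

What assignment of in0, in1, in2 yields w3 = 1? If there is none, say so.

in0=1, in1=1, in2=0

w3 = NOT w2 must be 1, so w2 = 0.
w2 = in2 OR w1 must be 0, so both in2 = 0 and w1 = 0.
Check with in0=1, in1=1, in2=0:
w1 = in0 NAND in1 = 1 NAND 1 = 0
w2 = in2 OR w1 = 0 OR 0 = 0
w3 = NOT w2 = NOT 0 = 1
So w3 = 1 as required.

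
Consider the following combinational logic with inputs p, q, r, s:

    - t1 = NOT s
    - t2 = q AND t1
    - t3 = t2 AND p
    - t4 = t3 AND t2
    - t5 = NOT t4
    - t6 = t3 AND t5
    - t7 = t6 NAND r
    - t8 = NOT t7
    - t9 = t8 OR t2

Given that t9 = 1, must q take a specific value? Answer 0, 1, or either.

t9 = t8 OR t2 must be 1, so at least one of t8, t2 is 1.
Every assignment with t9 = 1 has q = 1; there are 4 such assignment(s).
  p=0, q=1, r=0, s=0
  p=0, q=1, r=1, s=0
  p=1, q=1, r=0, s=0
  p=1, q=1, r=1, s=0

1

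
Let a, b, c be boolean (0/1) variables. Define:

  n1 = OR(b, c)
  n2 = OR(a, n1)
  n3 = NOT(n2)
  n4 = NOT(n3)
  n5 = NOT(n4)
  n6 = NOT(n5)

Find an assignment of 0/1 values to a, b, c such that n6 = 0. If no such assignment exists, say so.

n6 = NOT(n5) must be 0, so n5 = 1.
n5 = NOT(n4) must be 1, so n4 = 0.
Check with a=0 b=0 c=0:
n1 = OR(b, c) = OR(0, 0) = 0
n2 = OR(a, n1) = OR(0, 0) = 0
n3 = NOT(n2) = NOT 0 = 1
n4 = NOT(n3) = NOT 1 = 0
n5 = NOT(n4) = NOT 0 = 1
n6 = NOT(n5) = NOT 1 = 0
So n6 = 0 as required.

a=0 b=0 c=0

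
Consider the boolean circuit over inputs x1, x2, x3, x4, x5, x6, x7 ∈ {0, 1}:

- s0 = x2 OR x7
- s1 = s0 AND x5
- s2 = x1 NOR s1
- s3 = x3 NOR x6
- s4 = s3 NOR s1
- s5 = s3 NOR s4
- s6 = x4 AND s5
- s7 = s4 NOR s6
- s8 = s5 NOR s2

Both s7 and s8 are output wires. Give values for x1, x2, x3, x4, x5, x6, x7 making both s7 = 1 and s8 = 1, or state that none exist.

Check with x1=1, x2=0, x3=0, x4=1, x5=0, x6=0, x7=0:
s0 = x2 OR x7 = 0 OR 0 = 0
s1 = s0 AND x5 = 0 AND 0 = 0
s2 = x1 NOR s1 = 1 NOR 0 = 0
s3 = x3 NOR x6 = 0 NOR 0 = 1
s4 = s3 NOR s1 = 1 NOR 0 = 0
s5 = s3 NOR s4 = 1 NOR 0 = 0
s6 = x4 AND s5 = 1 AND 0 = 0
s7 = s4 NOR s6 = 0 NOR 0 = 1
s8 = s5 NOR s2 = 0 NOR 0 = 1
So s7 = 1 and s8 = 1.

x1=1, x2=0, x3=0, x4=1, x5=0, x6=0, x7=0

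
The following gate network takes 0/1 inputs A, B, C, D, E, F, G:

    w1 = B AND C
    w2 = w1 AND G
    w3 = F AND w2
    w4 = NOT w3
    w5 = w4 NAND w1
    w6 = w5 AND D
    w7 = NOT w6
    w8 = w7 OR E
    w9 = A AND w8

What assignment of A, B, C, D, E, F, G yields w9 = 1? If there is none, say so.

A=1, B=1, C=1, D=0, E=1, F=1, G=1

w9 = A AND w8 must be 1, so both A = 1 and w8 = 1.
w8 = w7 OR E must be 1, so at least one of w7, E is 1.
Check with A=1, B=1, C=1, D=0, E=1, F=1, G=1:
w1 = B AND C = 1 AND 1 = 1
w2 = w1 AND G = 1 AND 1 = 1
w3 = F AND w2 = 1 AND 1 = 1
w4 = NOT w3 = NOT 1 = 0
w5 = w4 NAND w1 = 0 NAND 1 = 1
w6 = w5 AND D = 1 AND 0 = 0
w7 = NOT w6 = NOT 0 = 1
w8 = w7 OR E = 1 OR 1 = 1
w9 = A AND w8 = 1 AND 1 = 1
So w9 = 1 as required.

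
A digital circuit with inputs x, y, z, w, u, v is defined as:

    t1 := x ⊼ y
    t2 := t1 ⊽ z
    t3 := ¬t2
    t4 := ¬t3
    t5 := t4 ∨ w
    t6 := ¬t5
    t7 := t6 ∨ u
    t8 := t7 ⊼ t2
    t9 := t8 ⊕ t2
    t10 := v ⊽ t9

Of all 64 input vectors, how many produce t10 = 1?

t10 = v ⊽ t9 must be 1, so both v = 0 and t9 = 0.
t9 = t8 ⊕ t2 must be 0, so t8 and t2 are equal.
Satisfying assignments:
  x=1, y=1, z=0, w=0, u=0, v=0
  x=1, y=1, z=0, w=1, u=0, v=0

2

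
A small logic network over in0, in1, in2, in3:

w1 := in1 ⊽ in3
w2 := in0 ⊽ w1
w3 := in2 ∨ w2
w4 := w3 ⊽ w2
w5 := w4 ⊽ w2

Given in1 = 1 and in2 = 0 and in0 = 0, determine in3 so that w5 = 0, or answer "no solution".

in3=1

w5 = w4 ⊽ w2 must be 0, so at least one of w4, w2 is 1.
Check with in1 = 1 and in2 = 0 and in0 = 0 and in3=1:
w1 = in1 ⊽ in3 = 1 ⊽ 1 = 0
w2 = in0 ⊽ w1 = 0 ⊽ 0 = 1
w3 = in2 ∨ w2 = 0 ∨ 1 = 1
w4 = w3 ⊽ w2 = 1 ⊽ 1 = 0
w5 = w4 ⊽ w2 = 0 ⊽ 1 = 0
So w5 = 0.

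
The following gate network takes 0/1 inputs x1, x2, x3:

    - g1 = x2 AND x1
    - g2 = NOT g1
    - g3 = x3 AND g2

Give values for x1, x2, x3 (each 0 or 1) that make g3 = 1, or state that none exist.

x1=0, x2=0, x3=1

g3 = x3 AND g2 must be 1, so both x3 = 1 and g2 = 1.
g2 = NOT g1 must be 1, so g1 = 0.
g1 = x2 AND x1 must be 0, so at least one of x2, x1 is 0.
Check with x1=0, x2=0, x3=1:
g1 = x2 AND x1 = 0 AND 0 = 0
g2 = NOT g1 = NOT 0 = 1
g3 = x3 AND g2 = 1 AND 1 = 1
So g3 = 1 as required.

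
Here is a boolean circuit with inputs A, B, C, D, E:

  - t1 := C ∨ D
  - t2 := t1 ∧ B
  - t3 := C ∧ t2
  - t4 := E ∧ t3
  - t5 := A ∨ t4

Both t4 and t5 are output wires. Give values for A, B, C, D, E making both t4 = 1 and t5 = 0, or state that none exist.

no solution exists

Across all 32 input combinations, none give both t4 = 1 and t5 = 0.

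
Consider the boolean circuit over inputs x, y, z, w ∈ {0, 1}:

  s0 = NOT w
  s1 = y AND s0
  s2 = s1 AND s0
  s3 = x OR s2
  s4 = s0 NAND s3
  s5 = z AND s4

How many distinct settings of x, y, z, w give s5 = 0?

11

s5 = z AND s4 must be 0, so at least one of z, s4 is 0.
Enumerating the 16 input combinations, 11 give s5 = 0 and 5 give s5 = 1.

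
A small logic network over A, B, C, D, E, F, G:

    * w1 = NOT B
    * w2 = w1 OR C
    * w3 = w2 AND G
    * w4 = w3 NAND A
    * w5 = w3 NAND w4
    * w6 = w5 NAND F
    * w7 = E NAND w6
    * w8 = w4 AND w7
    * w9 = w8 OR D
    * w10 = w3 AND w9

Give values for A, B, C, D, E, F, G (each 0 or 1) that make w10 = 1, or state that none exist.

w10 = w3 AND w9 must be 1, so both w3 = 1 and w9 = 1.
Check with A=0 B=1 C=1 D=1 E=1 F=1 G=1:
w1 = NOT B = NOT 1 = 0
w2 = w1 OR C = 0 OR 1 = 1
w3 = w2 AND G = 1 AND 1 = 1
w4 = w3 NAND A = 1 NAND 0 = 1
w5 = w3 NAND w4 = 1 NAND 1 = 0
w6 = w5 NAND F = 0 NAND 1 = 1
w7 = E NAND w6 = 1 NAND 1 = 0
w8 = w4 AND w7 = 1 AND 0 = 0
w9 = w8 OR D = 0 OR 1 = 1
w10 = w3 AND w9 = 1 AND 1 = 1
So w10 = 1 as required.

A=0 B=1 C=1 D=1 E=1 F=1 G=1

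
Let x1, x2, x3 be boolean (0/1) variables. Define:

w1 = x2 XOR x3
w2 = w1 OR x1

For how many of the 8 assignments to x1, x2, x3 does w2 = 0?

w2 = w1 OR x1 must be 0, so both w1 = 0 and x1 = 0.
Satisfying assignments:
  x1=0, x2=0, x3=0
  x1=0, x2=1, x3=1

2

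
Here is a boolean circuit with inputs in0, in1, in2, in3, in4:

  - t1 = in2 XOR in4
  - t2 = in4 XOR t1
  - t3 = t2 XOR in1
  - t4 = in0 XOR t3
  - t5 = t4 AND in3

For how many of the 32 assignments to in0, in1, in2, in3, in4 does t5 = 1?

8

t5 = t4 AND in3 must be 1, so both t4 = 1 and in3 = 1.
t4 = in0 XOR t3 must be 1, so in0 and t3 differ.
Enumerating the 32 input combinations, 8 give t5 = 1 and 24 give t5 = 0.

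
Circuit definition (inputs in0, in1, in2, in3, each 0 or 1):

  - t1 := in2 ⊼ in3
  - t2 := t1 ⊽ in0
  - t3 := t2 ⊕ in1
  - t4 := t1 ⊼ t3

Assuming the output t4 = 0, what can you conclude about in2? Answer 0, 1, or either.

Both values of in2 occur among assignments with t4 = 0:
  in2=0: in0=0, in1=1, in2=0, in3=0
  in2=1: in0=0, in1=1, in2=1, in3=0

either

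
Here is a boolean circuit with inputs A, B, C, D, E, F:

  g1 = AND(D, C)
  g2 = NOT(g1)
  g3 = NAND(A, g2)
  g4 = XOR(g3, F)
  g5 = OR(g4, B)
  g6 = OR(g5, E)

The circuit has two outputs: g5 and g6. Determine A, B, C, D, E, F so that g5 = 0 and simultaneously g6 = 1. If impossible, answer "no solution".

A=0 B=0 C=1 D=1 E=1 F=1

Check with A=0 B=0 C=1 D=1 E=1 F=1:
g1 = AND(D, C) = AND(1, 1) = 1
g2 = NOT(g1) = NOT 1 = 0
g3 = NAND(A, g2) = NAND(0, 0) = 1
g4 = XOR(g3, F) = XOR(1, 1) = 0
g5 = OR(g4, B) = OR(0, 0) = 0
g6 = OR(g5, E) = OR(0, 1) = 1
So g5 = 0 and g6 = 1.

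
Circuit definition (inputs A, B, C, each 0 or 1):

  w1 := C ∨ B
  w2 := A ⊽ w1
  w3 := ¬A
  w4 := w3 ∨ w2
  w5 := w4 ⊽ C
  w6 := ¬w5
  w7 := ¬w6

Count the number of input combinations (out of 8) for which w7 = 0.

6

w7 = ¬w6 must be 0, so w6 = 1.
w6 = ¬w5 must be 1, so w5 = 0.
Satisfying assignments:
  A=0, B=0, C=0
  A=0, B=0, C=1
  A=0, B=1, C=0
  A=0, B=1, C=1
  A=1, B=0, C=1
  A=1, B=1, C=1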